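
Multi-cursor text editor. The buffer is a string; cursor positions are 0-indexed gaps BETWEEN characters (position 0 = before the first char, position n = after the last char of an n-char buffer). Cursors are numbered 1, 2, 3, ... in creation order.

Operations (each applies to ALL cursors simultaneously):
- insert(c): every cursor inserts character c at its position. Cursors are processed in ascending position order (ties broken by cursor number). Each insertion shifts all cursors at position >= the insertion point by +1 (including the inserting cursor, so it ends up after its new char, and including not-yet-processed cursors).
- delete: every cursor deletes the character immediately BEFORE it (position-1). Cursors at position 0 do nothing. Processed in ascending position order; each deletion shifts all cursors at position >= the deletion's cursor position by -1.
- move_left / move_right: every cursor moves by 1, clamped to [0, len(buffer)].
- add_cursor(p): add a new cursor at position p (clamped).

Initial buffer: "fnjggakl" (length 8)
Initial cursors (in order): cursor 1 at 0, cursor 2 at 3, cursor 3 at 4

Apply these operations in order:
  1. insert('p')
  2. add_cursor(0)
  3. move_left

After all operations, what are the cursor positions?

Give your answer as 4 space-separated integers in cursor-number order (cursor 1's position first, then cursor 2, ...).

After op 1 (insert('p')): buffer="pfnjpgpgakl" (len 11), cursors c1@1 c2@5 c3@7, authorship 1...2.3....
After op 2 (add_cursor(0)): buffer="pfnjpgpgakl" (len 11), cursors c4@0 c1@1 c2@5 c3@7, authorship 1...2.3....
After op 3 (move_left): buffer="pfnjpgpgakl" (len 11), cursors c1@0 c4@0 c2@4 c3@6, authorship 1...2.3....

Answer: 0 4 6 0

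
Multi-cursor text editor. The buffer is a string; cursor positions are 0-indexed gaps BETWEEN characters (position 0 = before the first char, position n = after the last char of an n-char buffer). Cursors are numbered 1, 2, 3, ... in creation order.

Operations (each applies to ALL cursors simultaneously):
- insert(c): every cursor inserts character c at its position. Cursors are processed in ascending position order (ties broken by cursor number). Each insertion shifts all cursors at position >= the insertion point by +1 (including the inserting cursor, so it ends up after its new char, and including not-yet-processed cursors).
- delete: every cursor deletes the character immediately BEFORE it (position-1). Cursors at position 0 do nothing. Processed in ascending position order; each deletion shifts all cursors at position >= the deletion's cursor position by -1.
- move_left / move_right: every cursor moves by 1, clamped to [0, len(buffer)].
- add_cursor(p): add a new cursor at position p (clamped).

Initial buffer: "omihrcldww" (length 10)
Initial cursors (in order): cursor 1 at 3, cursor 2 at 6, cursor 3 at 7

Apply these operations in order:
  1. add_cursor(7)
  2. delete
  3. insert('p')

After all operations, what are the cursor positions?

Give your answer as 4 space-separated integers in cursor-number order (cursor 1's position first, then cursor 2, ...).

Answer: 3 7 7 7

Derivation:
After op 1 (add_cursor(7)): buffer="omihrcldww" (len 10), cursors c1@3 c2@6 c3@7 c4@7, authorship ..........
After op 2 (delete): buffer="omhdww" (len 6), cursors c1@2 c2@3 c3@3 c4@3, authorship ......
After op 3 (insert('p')): buffer="omphpppdww" (len 10), cursors c1@3 c2@7 c3@7 c4@7, authorship ..1.234...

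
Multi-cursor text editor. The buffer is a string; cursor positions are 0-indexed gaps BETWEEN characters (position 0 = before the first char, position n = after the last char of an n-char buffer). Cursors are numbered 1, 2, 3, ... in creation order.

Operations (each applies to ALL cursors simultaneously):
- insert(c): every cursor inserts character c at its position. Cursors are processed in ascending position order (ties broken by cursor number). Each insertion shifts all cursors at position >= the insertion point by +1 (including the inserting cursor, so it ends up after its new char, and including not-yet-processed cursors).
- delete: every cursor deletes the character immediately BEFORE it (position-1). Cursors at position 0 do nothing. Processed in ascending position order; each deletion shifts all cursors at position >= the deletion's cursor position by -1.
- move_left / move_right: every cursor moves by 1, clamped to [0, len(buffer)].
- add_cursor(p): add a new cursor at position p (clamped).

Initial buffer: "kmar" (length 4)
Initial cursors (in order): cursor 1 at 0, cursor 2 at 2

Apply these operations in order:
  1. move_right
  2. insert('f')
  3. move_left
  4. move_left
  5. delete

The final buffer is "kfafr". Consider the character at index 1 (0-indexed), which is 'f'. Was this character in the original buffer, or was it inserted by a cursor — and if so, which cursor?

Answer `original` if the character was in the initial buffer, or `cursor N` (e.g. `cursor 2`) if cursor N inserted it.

After op 1 (move_right): buffer="kmar" (len 4), cursors c1@1 c2@3, authorship ....
After op 2 (insert('f')): buffer="kfmafr" (len 6), cursors c1@2 c2@5, authorship .1..2.
After op 3 (move_left): buffer="kfmafr" (len 6), cursors c1@1 c2@4, authorship .1..2.
After op 4 (move_left): buffer="kfmafr" (len 6), cursors c1@0 c2@3, authorship .1..2.
After op 5 (delete): buffer="kfafr" (len 5), cursors c1@0 c2@2, authorship .1.2.
Authorship (.=original, N=cursor N): . 1 . 2 .
Index 1: author = 1

Answer: cursor 1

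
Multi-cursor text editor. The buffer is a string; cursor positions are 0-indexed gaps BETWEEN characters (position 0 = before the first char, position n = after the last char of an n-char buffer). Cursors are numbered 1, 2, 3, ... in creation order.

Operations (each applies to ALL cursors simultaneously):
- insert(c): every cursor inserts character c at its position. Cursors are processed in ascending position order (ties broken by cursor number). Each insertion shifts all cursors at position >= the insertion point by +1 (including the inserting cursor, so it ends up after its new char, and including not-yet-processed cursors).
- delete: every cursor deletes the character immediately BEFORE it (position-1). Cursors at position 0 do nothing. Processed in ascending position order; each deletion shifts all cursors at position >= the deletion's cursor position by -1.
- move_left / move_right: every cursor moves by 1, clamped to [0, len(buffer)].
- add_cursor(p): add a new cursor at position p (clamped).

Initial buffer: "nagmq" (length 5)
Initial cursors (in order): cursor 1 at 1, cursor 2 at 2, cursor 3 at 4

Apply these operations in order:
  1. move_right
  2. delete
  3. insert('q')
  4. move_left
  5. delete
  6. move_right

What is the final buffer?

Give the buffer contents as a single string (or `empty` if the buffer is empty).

Answer: qq

Derivation:
After op 1 (move_right): buffer="nagmq" (len 5), cursors c1@2 c2@3 c3@5, authorship .....
After op 2 (delete): buffer="nm" (len 2), cursors c1@1 c2@1 c3@2, authorship ..
After op 3 (insert('q')): buffer="nqqmq" (len 5), cursors c1@3 c2@3 c3@5, authorship .12.3
After op 4 (move_left): buffer="nqqmq" (len 5), cursors c1@2 c2@2 c3@4, authorship .12.3
After op 5 (delete): buffer="qq" (len 2), cursors c1@0 c2@0 c3@1, authorship 23
After op 6 (move_right): buffer="qq" (len 2), cursors c1@1 c2@1 c3@2, authorship 23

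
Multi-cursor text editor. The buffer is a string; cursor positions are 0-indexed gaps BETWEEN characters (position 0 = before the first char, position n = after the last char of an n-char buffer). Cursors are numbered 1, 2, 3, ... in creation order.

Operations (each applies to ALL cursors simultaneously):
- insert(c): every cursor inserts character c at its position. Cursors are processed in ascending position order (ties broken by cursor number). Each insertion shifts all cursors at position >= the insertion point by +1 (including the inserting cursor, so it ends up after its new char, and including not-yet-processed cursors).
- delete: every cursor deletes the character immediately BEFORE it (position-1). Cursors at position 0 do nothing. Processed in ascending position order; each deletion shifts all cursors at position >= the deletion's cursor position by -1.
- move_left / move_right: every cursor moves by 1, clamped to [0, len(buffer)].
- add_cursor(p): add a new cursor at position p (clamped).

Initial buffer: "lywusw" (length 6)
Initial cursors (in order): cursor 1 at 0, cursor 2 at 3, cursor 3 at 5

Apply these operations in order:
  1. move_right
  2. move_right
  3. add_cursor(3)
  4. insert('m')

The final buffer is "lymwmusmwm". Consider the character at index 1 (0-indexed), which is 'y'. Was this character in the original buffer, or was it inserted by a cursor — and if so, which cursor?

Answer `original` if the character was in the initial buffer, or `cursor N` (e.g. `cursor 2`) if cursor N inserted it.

Answer: original

Derivation:
After op 1 (move_right): buffer="lywusw" (len 6), cursors c1@1 c2@4 c3@6, authorship ......
After op 2 (move_right): buffer="lywusw" (len 6), cursors c1@2 c2@5 c3@6, authorship ......
After op 3 (add_cursor(3)): buffer="lywusw" (len 6), cursors c1@2 c4@3 c2@5 c3@6, authorship ......
After op 4 (insert('m')): buffer="lymwmusmwm" (len 10), cursors c1@3 c4@5 c2@8 c3@10, authorship ..1.4..2.3
Authorship (.=original, N=cursor N): . . 1 . 4 . . 2 . 3
Index 1: author = original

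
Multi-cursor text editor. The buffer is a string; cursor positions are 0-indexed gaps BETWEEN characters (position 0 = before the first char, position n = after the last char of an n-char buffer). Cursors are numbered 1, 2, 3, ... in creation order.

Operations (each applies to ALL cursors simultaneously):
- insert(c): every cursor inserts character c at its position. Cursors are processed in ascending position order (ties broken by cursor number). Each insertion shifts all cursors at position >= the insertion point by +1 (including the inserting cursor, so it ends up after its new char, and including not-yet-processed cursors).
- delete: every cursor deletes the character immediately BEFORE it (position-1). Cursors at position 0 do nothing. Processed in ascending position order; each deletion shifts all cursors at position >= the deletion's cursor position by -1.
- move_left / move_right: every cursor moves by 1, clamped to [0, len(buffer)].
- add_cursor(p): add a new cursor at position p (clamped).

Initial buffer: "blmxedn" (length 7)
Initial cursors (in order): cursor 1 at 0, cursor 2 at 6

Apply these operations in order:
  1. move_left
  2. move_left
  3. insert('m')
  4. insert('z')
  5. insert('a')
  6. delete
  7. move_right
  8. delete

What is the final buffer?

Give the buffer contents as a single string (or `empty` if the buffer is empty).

After op 1 (move_left): buffer="blmxedn" (len 7), cursors c1@0 c2@5, authorship .......
After op 2 (move_left): buffer="blmxedn" (len 7), cursors c1@0 c2@4, authorship .......
After op 3 (insert('m')): buffer="mblmxmedn" (len 9), cursors c1@1 c2@6, authorship 1....2...
After op 4 (insert('z')): buffer="mzblmxmzedn" (len 11), cursors c1@2 c2@8, authorship 11....22...
After op 5 (insert('a')): buffer="mzablmxmzaedn" (len 13), cursors c1@3 c2@10, authorship 111....222...
After op 6 (delete): buffer="mzblmxmzedn" (len 11), cursors c1@2 c2@8, authorship 11....22...
After op 7 (move_right): buffer="mzblmxmzedn" (len 11), cursors c1@3 c2@9, authorship 11....22...
After op 8 (delete): buffer="mzlmxmzdn" (len 9), cursors c1@2 c2@7, authorship 11...22..

Answer: mzlmxmzdn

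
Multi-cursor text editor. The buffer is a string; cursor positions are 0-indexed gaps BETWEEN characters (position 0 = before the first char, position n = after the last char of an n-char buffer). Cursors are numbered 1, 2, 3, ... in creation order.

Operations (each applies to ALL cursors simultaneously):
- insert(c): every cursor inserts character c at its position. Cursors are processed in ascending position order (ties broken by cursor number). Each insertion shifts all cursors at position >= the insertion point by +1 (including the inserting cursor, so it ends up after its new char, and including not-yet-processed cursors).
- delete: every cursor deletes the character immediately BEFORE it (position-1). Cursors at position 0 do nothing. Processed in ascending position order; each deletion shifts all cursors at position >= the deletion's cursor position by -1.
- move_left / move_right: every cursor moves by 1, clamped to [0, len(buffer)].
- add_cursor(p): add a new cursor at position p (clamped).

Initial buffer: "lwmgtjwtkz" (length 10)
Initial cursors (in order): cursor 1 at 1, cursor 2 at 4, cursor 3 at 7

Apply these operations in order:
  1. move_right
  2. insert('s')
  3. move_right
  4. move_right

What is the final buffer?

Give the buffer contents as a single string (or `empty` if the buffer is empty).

After op 1 (move_right): buffer="lwmgtjwtkz" (len 10), cursors c1@2 c2@5 c3@8, authorship ..........
After op 2 (insert('s')): buffer="lwsmgtsjwtskz" (len 13), cursors c1@3 c2@7 c3@11, authorship ..1...2...3..
After op 3 (move_right): buffer="lwsmgtsjwtskz" (len 13), cursors c1@4 c2@8 c3@12, authorship ..1...2...3..
After op 4 (move_right): buffer="lwsmgtsjwtskz" (len 13), cursors c1@5 c2@9 c3@13, authorship ..1...2...3..

Answer: lwsmgtsjwtskz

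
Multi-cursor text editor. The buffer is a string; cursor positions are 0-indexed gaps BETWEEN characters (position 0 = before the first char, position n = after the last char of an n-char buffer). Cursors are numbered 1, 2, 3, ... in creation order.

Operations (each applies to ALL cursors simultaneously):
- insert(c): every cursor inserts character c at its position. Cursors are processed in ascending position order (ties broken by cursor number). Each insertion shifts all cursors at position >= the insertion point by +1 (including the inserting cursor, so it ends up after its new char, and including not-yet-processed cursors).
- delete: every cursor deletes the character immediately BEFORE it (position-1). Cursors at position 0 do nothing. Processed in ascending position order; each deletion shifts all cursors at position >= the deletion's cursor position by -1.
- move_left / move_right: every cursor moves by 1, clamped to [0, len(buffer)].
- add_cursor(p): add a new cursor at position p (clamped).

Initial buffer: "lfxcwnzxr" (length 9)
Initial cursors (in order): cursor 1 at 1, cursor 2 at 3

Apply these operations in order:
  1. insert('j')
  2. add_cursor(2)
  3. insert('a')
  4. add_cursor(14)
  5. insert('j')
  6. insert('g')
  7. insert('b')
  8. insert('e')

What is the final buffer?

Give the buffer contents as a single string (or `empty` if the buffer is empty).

After op 1 (insert('j')): buffer="ljfxjcwnzxr" (len 11), cursors c1@2 c2@5, authorship .1..2......
After op 2 (add_cursor(2)): buffer="ljfxjcwnzxr" (len 11), cursors c1@2 c3@2 c2@5, authorship .1..2......
After op 3 (insert('a')): buffer="ljaafxjacwnzxr" (len 14), cursors c1@4 c3@4 c2@8, authorship .113..22......
After op 4 (add_cursor(14)): buffer="ljaafxjacwnzxr" (len 14), cursors c1@4 c3@4 c2@8 c4@14, authorship .113..22......
After op 5 (insert('j')): buffer="ljaajjfxjajcwnzxrj" (len 18), cursors c1@6 c3@6 c2@11 c4@18, authorship .11313..222......4
After op 6 (insert('g')): buffer="ljaajjggfxjajgcwnzxrjg" (len 22), cursors c1@8 c3@8 c2@14 c4@22, authorship .1131313..2222......44
After op 7 (insert('b')): buffer="ljaajjggbbfxjajgbcwnzxrjgb" (len 26), cursors c1@10 c3@10 c2@17 c4@26, authorship .113131313..22222......444
After op 8 (insert('e')): buffer="ljaajjggbbeefxjajgbecwnzxrjgbe" (len 30), cursors c1@12 c3@12 c2@20 c4@30, authorship .11313131313..222222......4444

Answer: ljaajjggbbeefxjajgbecwnzxrjgbe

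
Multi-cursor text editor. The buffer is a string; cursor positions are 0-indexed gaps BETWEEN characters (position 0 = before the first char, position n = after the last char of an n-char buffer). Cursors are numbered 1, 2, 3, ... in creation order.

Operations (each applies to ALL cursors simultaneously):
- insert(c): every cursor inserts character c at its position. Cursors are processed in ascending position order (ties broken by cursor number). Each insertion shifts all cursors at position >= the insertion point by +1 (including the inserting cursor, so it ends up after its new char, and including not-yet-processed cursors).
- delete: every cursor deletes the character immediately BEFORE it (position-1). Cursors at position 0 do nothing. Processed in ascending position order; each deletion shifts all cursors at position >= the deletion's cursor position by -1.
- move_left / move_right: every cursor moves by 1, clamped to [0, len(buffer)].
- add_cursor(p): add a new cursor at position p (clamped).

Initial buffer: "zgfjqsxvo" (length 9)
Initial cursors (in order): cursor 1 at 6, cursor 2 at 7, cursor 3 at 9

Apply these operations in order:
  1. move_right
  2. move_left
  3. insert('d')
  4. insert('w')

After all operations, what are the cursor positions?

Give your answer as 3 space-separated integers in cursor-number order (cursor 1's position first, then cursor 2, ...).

Answer: 8 11 14

Derivation:
After op 1 (move_right): buffer="zgfjqsxvo" (len 9), cursors c1@7 c2@8 c3@9, authorship .........
After op 2 (move_left): buffer="zgfjqsxvo" (len 9), cursors c1@6 c2@7 c3@8, authorship .........
After op 3 (insert('d')): buffer="zgfjqsdxdvdo" (len 12), cursors c1@7 c2@9 c3@11, authorship ......1.2.3.
After op 4 (insert('w')): buffer="zgfjqsdwxdwvdwo" (len 15), cursors c1@8 c2@11 c3@14, authorship ......11.22.33.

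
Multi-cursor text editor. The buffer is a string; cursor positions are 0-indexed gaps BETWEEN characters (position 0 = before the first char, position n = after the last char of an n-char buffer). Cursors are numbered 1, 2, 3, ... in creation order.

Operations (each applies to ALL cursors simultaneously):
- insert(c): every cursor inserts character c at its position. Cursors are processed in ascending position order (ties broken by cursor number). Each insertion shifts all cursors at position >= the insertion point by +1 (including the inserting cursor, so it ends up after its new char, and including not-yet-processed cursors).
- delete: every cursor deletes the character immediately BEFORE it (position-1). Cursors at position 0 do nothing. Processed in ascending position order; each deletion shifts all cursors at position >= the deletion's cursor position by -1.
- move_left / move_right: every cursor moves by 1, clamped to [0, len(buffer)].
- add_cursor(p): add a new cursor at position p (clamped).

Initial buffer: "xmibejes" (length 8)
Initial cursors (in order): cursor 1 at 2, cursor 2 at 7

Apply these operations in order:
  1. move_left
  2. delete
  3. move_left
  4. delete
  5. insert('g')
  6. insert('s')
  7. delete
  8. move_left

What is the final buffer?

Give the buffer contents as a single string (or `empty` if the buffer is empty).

Answer: gmigees

Derivation:
After op 1 (move_left): buffer="xmibejes" (len 8), cursors c1@1 c2@6, authorship ........
After op 2 (delete): buffer="mibees" (len 6), cursors c1@0 c2@4, authorship ......
After op 3 (move_left): buffer="mibees" (len 6), cursors c1@0 c2@3, authorship ......
After op 4 (delete): buffer="miees" (len 5), cursors c1@0 c2@2, authorship .....
After op 5 (insert('g')): buffer="gmigees" (len 7), cursors c1@1 c2@4, authorship 1..2...
After op 6 (insert('s')): buffer="gsmigsees" (len 9), cursors c1@2 c2@6, authorship 11..22...
After op 7 (delete): buffer="gmigees" (len 7), cursors c1@1 c2@4, authorship 1..2...
After op 8 (move_left): buffer="gmigees" (len 7), cursors c1@0 c2@3, authorship 1..2...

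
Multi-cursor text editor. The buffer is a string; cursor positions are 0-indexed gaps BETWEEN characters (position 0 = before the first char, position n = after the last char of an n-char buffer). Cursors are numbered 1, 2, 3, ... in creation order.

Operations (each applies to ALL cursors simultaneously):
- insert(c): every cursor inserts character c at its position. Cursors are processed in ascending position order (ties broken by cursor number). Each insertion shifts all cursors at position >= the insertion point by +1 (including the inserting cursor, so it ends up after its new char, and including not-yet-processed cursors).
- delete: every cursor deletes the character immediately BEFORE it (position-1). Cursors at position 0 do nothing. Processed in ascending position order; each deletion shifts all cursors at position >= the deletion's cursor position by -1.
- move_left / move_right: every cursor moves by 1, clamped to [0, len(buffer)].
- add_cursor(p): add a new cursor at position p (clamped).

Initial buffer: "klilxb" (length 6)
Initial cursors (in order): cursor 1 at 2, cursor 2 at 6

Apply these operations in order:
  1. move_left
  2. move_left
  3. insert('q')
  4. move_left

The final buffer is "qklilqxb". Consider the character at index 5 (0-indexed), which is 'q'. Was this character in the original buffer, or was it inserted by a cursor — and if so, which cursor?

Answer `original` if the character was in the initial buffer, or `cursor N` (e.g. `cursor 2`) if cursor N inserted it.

Answer: cursor 2

Derivation:
After op 1 (move_left): buffer="klilxb" (len 6), cursors c1@1 c2@5, authorship ......
After op 2 (move_left): buffer="klilxb" (len 6), cursors c1@0 c2@4, authorship ......
After op 3 (insert('q')): buffer="qklilqxb" (len 8), cursors c1@1 c2@6, authorship 1....2..
After op 4 (move_left): buffer="qklilqxb" (len 8), cursors c1@0 c2@5, authorship 1....2..
Authorship (.=original, N=cursor N): 1 . . . . 2 . .
Index 5: author = 2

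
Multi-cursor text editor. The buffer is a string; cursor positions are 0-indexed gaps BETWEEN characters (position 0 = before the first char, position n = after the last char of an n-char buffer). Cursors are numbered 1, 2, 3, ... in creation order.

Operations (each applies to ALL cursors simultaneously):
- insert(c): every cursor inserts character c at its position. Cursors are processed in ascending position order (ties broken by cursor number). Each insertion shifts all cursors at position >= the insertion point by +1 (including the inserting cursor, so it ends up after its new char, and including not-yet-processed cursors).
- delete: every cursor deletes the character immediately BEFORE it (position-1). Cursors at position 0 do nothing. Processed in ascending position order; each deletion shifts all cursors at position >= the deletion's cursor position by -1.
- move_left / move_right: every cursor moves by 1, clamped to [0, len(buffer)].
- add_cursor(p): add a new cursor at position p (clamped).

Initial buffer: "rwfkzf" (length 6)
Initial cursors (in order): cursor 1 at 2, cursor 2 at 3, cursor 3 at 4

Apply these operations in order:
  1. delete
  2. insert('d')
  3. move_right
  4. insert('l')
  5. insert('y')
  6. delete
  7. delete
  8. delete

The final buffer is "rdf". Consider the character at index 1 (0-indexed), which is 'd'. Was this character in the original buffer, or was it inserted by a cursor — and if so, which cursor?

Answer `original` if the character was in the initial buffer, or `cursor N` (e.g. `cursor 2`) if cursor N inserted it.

After op 1 (delete): buffer="rzf" (len 3), cursors c1@1 c2@1 c3@1, authorship ...
After op 2 (insert('d')): buffer="rdddzf" (len 6), cursors c1@4 c2@4 c3@4, authorship .123..
After op 3 (move_right): buffer="rdddzf" (len 6), cursors c1@5 c2@5 c3@5, authorship .123..
After op 4 (insert('l')): buffer="rdddzlllf" (len 9), cursors c1@8 c2@8 c3@8, authorship .123.123.
After op 5 (insert('y')): buffer="rdddzlllyyyf" (len 12), cursors c1@11 c2@11 c3@11, authorship .123.123123.
After op 6 (delete): buffer="rdddzlllf" (len 9), cursors c1@8 c2@8 c3@8, authorship .123.123.
After op 7 (delete): buffer="rdddzf" (len 6), cursors c1@5 c2@5 c3@5, authorship .123..
After op 8 (delete): buffer="rdf" (len 3), cursors c1@2 c2@2 c3@2, authorship .1.
Authorship (.=original, N=cursor N): . 1 .
Index 1: author = 1

Answer: cursor 1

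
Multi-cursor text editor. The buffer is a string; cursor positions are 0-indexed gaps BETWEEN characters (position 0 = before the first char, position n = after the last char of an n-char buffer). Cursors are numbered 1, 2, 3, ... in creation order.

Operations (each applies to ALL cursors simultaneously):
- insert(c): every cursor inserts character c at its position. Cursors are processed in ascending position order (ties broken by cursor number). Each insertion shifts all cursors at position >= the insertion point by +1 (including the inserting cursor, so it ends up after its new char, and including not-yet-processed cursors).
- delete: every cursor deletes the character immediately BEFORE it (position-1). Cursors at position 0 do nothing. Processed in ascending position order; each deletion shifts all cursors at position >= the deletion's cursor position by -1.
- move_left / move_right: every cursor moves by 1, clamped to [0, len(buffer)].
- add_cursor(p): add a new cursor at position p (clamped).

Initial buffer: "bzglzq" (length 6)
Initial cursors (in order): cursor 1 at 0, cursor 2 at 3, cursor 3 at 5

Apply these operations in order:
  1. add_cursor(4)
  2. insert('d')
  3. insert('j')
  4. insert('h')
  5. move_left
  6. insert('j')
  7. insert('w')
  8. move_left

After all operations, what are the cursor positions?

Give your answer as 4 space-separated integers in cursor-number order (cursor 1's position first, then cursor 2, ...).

After op 1 (add_cursor(4)): buffer="bzglzq" (len 6), cursors c1@0 c2@3 c4@4 c3@5, authorship ......
After op 2 (insert('d')): buffer="dbzgdldzdq" (len 10), cursors c1@1 c2@5 c4@7 c3@9, authorship 1...2.4.3.
After op 3 (insert('j')): buffer="djbzgdjldjzdjq" (len 14), cursors c1@2 c2@7 c4@10 c3@13, authorship 11...22.44.33.
After op 4 (insert('h')): buffer="djhbzgdjhldjhzdjhq" (len 18), cursors c1@3 c2@9 c4@13 c3@17, authorship 111...222.444.333.
After op 5 (move_left): buffer="djhbzgdjhldjhzdjhq" (len 18), cursors c1@2 c2@8 c4@12 c3@16, authorship 111...222.444.333.
After op 6 (insert('j')): buffer="djjhbzgdjjhldjjhzdjjhq" (len 22), cursors c1@3 c2@10 c4@15 c3@20, authorship 1111...2222.4444.3333.
After op 7 (insert('w')): buffer="djjwhbzgdjjwhldjjwhzdjjwhq" (len 26), cursors c1@4 c2@12 c4@18 c3@24, authorship 11111...22222.44444.33333.
After op 8 (move_left): buffer="djjwhbzgdjjwhldjjwhzdjjwhq" (len 26), cursors c1@3 c2@11 c4@17 c3@23, authorship 11111...22222.44444.33333.

Answer: 3 11 23 17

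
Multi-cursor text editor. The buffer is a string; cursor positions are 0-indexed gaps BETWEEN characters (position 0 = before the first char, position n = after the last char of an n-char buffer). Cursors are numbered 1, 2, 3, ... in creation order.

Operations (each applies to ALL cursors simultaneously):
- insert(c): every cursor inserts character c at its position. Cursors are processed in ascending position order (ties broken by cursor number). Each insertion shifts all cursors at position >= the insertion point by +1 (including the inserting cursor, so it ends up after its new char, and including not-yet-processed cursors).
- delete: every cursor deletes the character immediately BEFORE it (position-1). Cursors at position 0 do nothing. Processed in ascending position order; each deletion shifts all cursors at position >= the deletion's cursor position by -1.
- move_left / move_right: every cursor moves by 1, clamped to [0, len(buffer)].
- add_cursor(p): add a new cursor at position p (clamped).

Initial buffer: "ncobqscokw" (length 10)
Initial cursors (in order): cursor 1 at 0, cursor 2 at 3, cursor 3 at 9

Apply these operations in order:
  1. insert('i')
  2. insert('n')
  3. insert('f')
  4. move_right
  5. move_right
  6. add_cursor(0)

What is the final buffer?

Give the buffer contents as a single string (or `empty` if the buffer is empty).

Answer: infncoinfbqscokinfw

Derivation:
After op 1 (insert('i')): buffer="incoibqscokiw" (len 13), cursors c1@1 c2@5 c3@12, authorship 1...2......3.
After op 2 (insert('n')): buffer="inncoinbqscokinw" (len 16), cursors c1@2 c2@7 c3@15, authorship 11...22......33.
After op 3 (insert('f')): buffer="infncoinfbqscokinfw" (len 19), cursors c1@3 c2@9 c3@18, authorship 111...222......333.
After op 4 (move_right): buffer="infncoinfbqscokinfw" (len 19), cursors c1@4 c2@10 c3@19, authorship 111...222......333.
After op 5 (move_right): buffer="infncoinfbqscokinfw" (len 19), cursors c1@5 c2@11 c3@19, authorship 111...222......333.
After op 6 (add_cursor(0)): buffer="infncoinfbqscokinfw" (len 19), cursors c4@0 c1@5 c2@11 c3@19, authorship 111...222......333.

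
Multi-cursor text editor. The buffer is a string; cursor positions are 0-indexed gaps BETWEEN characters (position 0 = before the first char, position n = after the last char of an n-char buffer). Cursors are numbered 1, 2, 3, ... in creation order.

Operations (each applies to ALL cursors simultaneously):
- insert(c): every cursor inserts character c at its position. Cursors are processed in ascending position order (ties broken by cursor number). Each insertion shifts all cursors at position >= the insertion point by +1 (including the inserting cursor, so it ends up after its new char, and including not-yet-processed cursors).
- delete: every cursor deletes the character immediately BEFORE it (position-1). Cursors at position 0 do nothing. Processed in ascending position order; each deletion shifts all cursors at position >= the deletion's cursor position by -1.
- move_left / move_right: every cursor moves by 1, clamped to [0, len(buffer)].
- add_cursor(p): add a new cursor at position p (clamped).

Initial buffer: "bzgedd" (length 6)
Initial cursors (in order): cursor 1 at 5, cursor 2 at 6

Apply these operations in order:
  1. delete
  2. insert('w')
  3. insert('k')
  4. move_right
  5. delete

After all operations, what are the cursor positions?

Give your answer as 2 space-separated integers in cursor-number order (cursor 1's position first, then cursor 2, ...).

Answer: 6 6

Derivation:
After op 1 (delete): buffer="bzge" (len 4), cursors c1@4 c2@4, authorship ....
After op 2 (insert('w')): buffer="bzgeww" (len 6), cursors c1@6 c2@6, authorship ....12
After op 3 (insert('k')): buffer="bzgewwkk" (len 8), cursors c1@8 c2@8, authorship ....1212
After op 4 (move_right): buffer="bzgewwkk" (len 8), cursors c1@8 c2@8, authorship ....1212
After op 5 (delete): buffer="bzgeww" (len 6), cursors c1@6 c2@6, authorship ....12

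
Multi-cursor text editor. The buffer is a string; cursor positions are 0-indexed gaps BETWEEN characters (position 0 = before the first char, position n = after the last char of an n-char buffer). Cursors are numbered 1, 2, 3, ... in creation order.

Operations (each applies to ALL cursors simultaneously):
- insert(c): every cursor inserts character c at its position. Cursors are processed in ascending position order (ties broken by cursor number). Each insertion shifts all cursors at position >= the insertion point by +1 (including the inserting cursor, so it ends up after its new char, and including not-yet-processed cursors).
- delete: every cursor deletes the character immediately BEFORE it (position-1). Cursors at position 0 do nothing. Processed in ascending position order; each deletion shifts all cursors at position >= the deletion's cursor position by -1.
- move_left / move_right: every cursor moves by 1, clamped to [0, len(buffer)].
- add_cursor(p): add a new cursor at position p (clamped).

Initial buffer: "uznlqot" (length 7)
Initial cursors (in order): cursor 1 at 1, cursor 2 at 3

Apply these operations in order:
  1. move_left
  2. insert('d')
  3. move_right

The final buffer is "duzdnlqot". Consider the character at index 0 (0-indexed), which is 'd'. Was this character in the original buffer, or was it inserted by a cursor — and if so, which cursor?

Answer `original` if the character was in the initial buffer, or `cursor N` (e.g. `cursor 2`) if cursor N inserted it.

After op 1 (move_left): buffer="uznlqot" (len 7), cursors c1@0 c2@2, authorship .......
After op 2 (insert('d')): buffer="duzdnlqot" (len 9), cursors c1@1 c2@4, authorship 1..2.....
After op 3 (move_right): buffer="duzdnlqot" (len 9), cursors c1@2 c2@5, authorship 1..2.....
Authorship (.=original, N=cursor N): 1 . . 2 . . . . .
Index 0: author = 1

Answer: cursor 1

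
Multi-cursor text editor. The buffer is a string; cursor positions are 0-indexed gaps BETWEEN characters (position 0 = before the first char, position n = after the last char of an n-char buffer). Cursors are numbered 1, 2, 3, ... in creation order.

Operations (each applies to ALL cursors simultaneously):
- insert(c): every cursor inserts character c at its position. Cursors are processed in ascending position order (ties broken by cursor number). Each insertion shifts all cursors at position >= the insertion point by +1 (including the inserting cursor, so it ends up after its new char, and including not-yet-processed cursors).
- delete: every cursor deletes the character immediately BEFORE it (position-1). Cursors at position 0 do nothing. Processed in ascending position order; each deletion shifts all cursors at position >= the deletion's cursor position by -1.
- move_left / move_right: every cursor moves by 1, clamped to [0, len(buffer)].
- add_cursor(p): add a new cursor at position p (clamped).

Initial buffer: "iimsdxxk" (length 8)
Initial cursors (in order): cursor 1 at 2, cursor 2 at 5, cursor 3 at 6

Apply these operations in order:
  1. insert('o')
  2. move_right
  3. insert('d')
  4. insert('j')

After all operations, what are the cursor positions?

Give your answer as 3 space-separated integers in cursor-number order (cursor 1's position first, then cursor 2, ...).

Answer: 6 12 16

Derivation:
After op 1 (insert('o')): buffer="iiomsdoxoxk" (len 11), cursors c1@3 c2@7 c3@9, authorship ..1...2.3..
After op 2 (move_right): buffer="iiomsdoxoxk" (len 11), cursors c1@4 c2@8 c3@10, authorship ..1...2.3..
After op 3 (insert('d')): buffer="iiomdsdoxdoxdk" (len 14), cursors c1@5 c2@10 c3@13, authorship ..1.1..2.23.3.
After op 4 (insert('j')): buffer="iiomdjsdoxdjoxdjk" (len 17), cursors c1@6 c2@12 c3@16, authorship ..1.11..2.223.33.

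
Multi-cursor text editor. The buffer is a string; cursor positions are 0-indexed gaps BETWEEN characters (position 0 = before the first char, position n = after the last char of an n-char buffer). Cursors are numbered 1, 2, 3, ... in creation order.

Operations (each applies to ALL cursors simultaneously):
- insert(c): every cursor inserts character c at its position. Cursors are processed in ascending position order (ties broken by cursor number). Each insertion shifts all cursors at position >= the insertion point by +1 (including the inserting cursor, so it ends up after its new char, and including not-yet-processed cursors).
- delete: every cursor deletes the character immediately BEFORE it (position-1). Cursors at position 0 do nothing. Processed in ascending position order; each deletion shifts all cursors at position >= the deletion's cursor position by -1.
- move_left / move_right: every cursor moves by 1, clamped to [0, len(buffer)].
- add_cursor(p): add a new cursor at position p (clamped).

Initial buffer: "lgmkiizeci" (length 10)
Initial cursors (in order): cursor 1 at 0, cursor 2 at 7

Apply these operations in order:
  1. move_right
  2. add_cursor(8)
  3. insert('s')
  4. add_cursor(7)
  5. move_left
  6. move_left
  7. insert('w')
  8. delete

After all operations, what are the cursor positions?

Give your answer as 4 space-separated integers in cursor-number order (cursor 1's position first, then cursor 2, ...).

Answer: 0 9 9 5

Derivation:
After op 1 (move_right): buffer="lgmkiizeci" (len 10), cursors c1@1 c2@8, authorship ..........
After op 2 (add_cursor(8)): buffer="lgmkiizeci" (len 10), cursors c1@1 c2@8 c3@8, authorship ..........
After op 3 (insert('s')): buffer="lsgmkiizessci" (len 13), cursors c1@2 c2@11 c3@11, authorship .1.......23..
After op 4 (add_cursor(7)): buffer="lsgmkiizessci" (len 13), cursors c1@2 c4@7 c2@11 c3@11, authorship .1.......23..
After op 5 (move_left): buffer="lsgmkiizessci" (len 13), cursors c1@1 c4@6 c2@10 c3@10, authorship .1.......23..
After op 6 (move_left): buffer="lsgmkiizessci" (len 13), cursors c1@0 c4@5 c2@9 c3@9, authorship .1.......23..
After op 7 (insert('w')): buffer="wlsgmkwiizewwssci" (len 17), cursors c1@1 c4@7 c2@13 c3@13, authorship 1.1...4....2323..
After op 8 (delete): buffer="lsgmkiizessci" (len 13), cursors c1@0 c4@5 c2@9 c3@9, authorship .1.......23..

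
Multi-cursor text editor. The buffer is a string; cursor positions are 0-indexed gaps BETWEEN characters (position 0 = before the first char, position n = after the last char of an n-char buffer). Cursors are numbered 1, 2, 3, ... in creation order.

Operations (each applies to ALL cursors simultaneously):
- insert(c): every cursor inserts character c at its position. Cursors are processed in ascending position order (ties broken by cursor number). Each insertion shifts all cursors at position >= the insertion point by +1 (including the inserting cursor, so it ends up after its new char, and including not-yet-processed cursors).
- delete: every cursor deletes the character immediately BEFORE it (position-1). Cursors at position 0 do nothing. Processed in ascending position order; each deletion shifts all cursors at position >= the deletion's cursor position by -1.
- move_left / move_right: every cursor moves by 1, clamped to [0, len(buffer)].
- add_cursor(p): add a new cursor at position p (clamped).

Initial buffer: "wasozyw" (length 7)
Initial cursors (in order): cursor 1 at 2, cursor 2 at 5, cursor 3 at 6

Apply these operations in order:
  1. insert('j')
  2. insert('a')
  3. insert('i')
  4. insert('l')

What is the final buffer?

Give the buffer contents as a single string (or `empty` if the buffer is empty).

After op 1 (insert('j')): buffer="wajsozjyjw" (len 10), cursors c1@3 c2@7 c3@9, authorship ..1...2.3.
After op 2 (insert('a')): buffer="wajasozjayjaw" (len 13), cursors c1@4 c2@9 c3@12, authorship ..11...22.33.
After op 3 (insert('i')): buffer="wajaisozjaiyjaiw" (len 16), cursors c1@5 c2@11 c3@15, authorship ..111...222.333.
After op 4 (insert('l')): buffer="wajailsozjailyjailw" (len 19), cursors c1@6 c2@13 c3@18, authorship ..1111...2222.3333.

Answer: wajailsozjailyjailw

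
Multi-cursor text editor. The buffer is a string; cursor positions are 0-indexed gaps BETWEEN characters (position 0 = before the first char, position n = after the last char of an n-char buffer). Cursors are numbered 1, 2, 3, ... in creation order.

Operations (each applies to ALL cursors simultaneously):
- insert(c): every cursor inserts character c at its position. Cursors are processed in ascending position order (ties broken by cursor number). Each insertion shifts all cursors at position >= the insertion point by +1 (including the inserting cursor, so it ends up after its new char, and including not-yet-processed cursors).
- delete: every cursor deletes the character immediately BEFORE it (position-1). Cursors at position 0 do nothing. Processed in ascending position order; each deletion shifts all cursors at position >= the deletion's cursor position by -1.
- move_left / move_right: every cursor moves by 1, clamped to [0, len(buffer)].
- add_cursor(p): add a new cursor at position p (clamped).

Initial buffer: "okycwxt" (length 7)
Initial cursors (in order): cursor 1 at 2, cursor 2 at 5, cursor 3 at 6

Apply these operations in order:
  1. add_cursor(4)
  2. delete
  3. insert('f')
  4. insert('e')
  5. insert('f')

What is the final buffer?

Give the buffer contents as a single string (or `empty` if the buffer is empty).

After op 1 (add_cursor(4)): buffer="okycwxt" (len 7), cursors c1@2 c4@4 c2@5 c3@6, authorship .......
After op 2 (delete): buffer="oyt" (len 3), cursors c1@1 c2@2 c3@2 c4@2, authorship ...
After op 3 (insert('f')): buffer="ofyffft" (len 7), cursors c1@2 c2@6 c3@6 c4@6, authorship .1.234.
After op 4 (insert('e')): buffer="ofeyfffeeet" (len 11), cursors c1@3 c2@10 c3@10 c4@10, authorship .11.234234.
After op 5 (insert('f')): buffer="ofefyfffeeeffft" (len 15), cursors c1@4 c2@14 c3@14 c4@14, authorship .111.234234234.

Answer: ofefyfffeeeffft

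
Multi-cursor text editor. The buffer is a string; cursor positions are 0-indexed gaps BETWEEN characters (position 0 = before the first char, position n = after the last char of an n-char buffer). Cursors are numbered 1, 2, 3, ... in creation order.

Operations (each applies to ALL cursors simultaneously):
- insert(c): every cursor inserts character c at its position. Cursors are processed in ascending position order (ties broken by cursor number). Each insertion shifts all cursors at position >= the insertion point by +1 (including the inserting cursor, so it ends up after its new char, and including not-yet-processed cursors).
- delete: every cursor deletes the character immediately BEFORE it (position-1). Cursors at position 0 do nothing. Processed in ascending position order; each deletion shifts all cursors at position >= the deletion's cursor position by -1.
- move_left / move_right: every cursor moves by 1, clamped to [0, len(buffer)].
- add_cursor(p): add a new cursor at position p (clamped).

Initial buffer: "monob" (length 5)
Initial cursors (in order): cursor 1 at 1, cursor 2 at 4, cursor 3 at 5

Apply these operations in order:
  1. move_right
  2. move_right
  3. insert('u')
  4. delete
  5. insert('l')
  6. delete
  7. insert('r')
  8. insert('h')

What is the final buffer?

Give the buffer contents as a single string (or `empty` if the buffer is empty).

Answer: monrhobrrhh

Derivation:
After op 1 (move_right): buffer="monob" (len 5), cursors c1@2 c2@5 c3@5, authorship .....
After op 2 (move_right): buffer="monob" (len 5), cursors c1@3 c2@5 c3@5, authorship .....
After op 3 (insert('u')): buffer="monuobuu" (len 8), cursors c1@4 c2@8 c3@8, authorship ...1..23
After op 4 (delete): buffer="monob" (len 5), cursors c1@3 c2@5 c3@5, authorship .....
After op 5 (insert('l')): buffer="monlobll" (len 8), cursors c1@4 c2@8 c3@8, authorship ...1..23
After op 6 (delete): buffer="monob" (len 5), cursors c1@3 c2@5 c3@5, authorship .....
After op 7 (insert('r')): buffer="monrobrr" (len 8), cursors c1@4 c2@8 c3@8, authorship ...1..23
After op 8 (insert('h')): buffer="monrhobrrhh" (len 11), cursors c1@5 c2@11 c3@11, authorship ...11..2323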